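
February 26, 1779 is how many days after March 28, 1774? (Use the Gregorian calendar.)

1796

Mar 28, 1774 → Mar 28, 1775: 365 days.
Mar 28, 1775 → Mar 28, 1776: 366 days (Feb 29, 1776 is in that span).
Mar 28, 1776 → Mar 28, 1777: 365 days.
Mar 28, 1777 → Mar 28, 1778: 365 days.
Mar 28, 1778 → Apr 28, 1778: 31 days (March has 31).
Apr 28, 1778 → May 28, 1778: 30 days (April has 30).
May 28, 1778 → Jun 28, 1778: 31 days (May has 31).
Jun 28, 1778 → Jul 28, 1778: 30 days (June has 30).
Jul 28, 1778 → Aug 28, 1778: 31 days (July has 31).
Aug 28, 1778 → Sep 28, 1778: 31 days (August has 31).
Sep 28, 1778 → Oct 28, 1778: 30 days (September has 30).
Oct 28, 1778 → Nov 28, 1778: 31 days (October has 31).
Nov 28, 1778 → Dec 28, 1778: 30 days (November has 30).
Dec 28, 1778 → Jan 28, 1779: 31 days (December has 31).
Jan 28, 1779 → Feb 26, 1779: 29 days.
Total: 1796 days.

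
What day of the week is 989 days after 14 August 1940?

Aug 14, 1940 is a Wednesday.
989 mod 7 = 2, so 989 days after a Wednesday is Wednesday + 2 = Friday.

Friday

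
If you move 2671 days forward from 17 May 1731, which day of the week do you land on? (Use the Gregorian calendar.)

May 17, 1731 is a Thursday.
2671 mod 7 = 4, so 2671 days after a Thursday is Thursday + 4 = Monday.

Monday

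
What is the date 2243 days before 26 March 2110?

February 3, 2104

−365 (one year) → Mar 26, 2109 (1878 left).
−365 (one year) → Mar 26, 2108 (1513 left).
−366 (one year; includes Feb 29, 2108) → Mar 26, 2107 (1147 left).
−365 (one year) → Mar 26, 2106 (782 left).
−365 (one year) → Mar 26, 2105 (417 left).
−365 (one year) → Mar 26, 2104 (52 left).
−26 → Feb 29, 2104 (end of Feb, 29 days; 26 left).
−26 → Feb 3, 2104.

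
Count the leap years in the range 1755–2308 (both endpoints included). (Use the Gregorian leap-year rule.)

134

Multiples of 4 in [1755,2308]: 139.
Of those, multiples of 100: 6 (not leap unless ÷400).
Multiples of 400: 1.
Leap years = 139 − 6 + 1 = 134.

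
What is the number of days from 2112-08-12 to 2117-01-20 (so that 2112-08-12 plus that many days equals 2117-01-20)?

1622

Aug 12, 2112 → Aug 12, 2113: 365 days.
Aug 12, 2113 → Aug 12, 2114: 365 days.
Aug 12, 2114 → Aug 12, 2115: 365 days.
Aug 12, 2115 → Aug 12, 2116: 366 days (Feb 29, 2116 is in that span).
Aug 12, 2116 → Sep 12, 2116: 31 days (August has 31).
Sep 12, 2116 → Oct 12, 2116: 30 days (September has 30).
Oct 12, 2116 → Nov 12, 2116: 31 days (October has 31).
Nov 12, 2116 → Dec 12, 2116: 30 days (November has 30).
Dec 12, 2116 → Jan 12, 2117: 31 days (December has 31).
Jan 12, 2117 → Jan 20, 2117: 8 days.
Total: 1622 days.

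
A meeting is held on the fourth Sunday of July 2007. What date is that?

July 1, 2007 is a Sunday.
The first Sunday is therefore July 1 (same day).
The fourth Sunday is 1 + 3×7 = July 22.

July 22, 2007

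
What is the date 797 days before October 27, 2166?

−365 (one year) → Oct 27, 2165 (432 left).
−365 (one year) → Oct 27, 2164 (67 left).
−27 → Sep 30, 2164 (end of Sep, 30 days; 40 left).
−30 → Aug 31, 2164 (end of Aug, 31 days; 10 left).
−10 → Aug 21, 2164.

August 21, 2164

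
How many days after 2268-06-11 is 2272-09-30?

Jun 11, 2268 → Jun 11, 2269: 365 days.
Jun 11, 2269 → Jun 11, 2270: 365 days.
Jun 11, 2270 → Jun 11, 2271: 365 days.
Jun 11, 2271 → Jun 11, 2272: 366 days (Feb 29, 2272 is in that span).
Jun 11, 2272 → Jul 11, 2272: 30 days (June has 30).
Jul 11, 2272 → Aug 11, 2272: 31 days (July has 31).
Aug 11, 2272 → Sep 11, 2272: 31 days (August has 31).
Sep 11, 2272 → Sep 30, 2272: 19 days.
Total: 1572 days.

1572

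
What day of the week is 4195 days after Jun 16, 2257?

Jun 16, 2257 is a Tuesday.
4195 mod 7 = 2, so 4195 days after a Tuesday is Tuesday + 2 = Thursday.

Thursday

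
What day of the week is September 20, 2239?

Doomsday rule: the anchor day for the 2200s is Friday. For year 39: 39÷12 = 3 r 3, and 3÷4 = 0, so 3+3+0 = 6.
Friday + 6 ≡ Thursday — that's 2239's doomsday.
In September the doomsday date is Sep 5.
Sep 20 is 15 days after Sep 5; 15 mod 7 = 1, so Thursday + 1 = Friday.

Friday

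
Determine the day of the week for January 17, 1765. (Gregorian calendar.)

Doomsday rule: the anchor day for the 1700s is Sunday. For year 65: 65÷12 = 5 r 5, and 5÷4 = 1, so 5+5+1 = 11.
Sunday + 11 ≡ Thursday — that's 1765's doomsday.
In January the doomsday date is Jan 3 (1765 is not a leap year).
Jan 17 is 14 days after Jan 3; 14 mod 7 = 0, so Thursday + 0 = Thursday.

Thursday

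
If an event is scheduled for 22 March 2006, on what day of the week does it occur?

Doomsday rule: the anchor day for the 2000s is Tuesday. For year 06: 6÷12 = 0 r 6, and 6÷4 = 1, so 0+6+1 = 7.
Tuesday + 7 ≡ Tuesday — that's 2006's doomsday.
In March the doomsday date is Mar 14.
Mar 22 is 8 days after Mar 14; 8 mod 7 = 1, so Tuesday + 1 = Wednesday.

Wednesday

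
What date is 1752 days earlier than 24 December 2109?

−365 (one year) → Dec 24, 2108 (1387 left).
−366 (one year; includes Feb 29, 2108) → Dec 24, 2107 (1021 left).
−365 (one year) → Dec 24, 2106 (656 left).
−365 (one year) → Dec 24, 2105 (291 left).
−24 → Nov 30, 2105 (end of Nov, 30 days; 267 left).
−30 → Oct 31, 2105 (end of Oct, 31 days; 237 left).
−31 → Sep 30, 2105 (end of Sep, 30 days; 206 left).
−30 → Aug 31, 2105 (end of Aug, 31 days; 176 left).
−31 → Jul 31, 2105 (end of Jul, 31 days; 145 left).
−31 → Jun 30, 2105 (end of Jun, 30 days; 114 left).
−30 → May 31, 2105 (end of May, 31 days; 84 left).
−31 → Apr 30, 2105 (end of Apr, 30 days; 53 left).
−30 → Mar 31, 2105 (end of Mar, 31 days; 23 left).
−23 → Mar 8, 2105.

March 8, 2105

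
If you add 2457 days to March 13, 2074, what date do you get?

+365 (one year) → Mar 13, 2075 (2092 left).
+366 (one year; includes Feb 29, 2076) → Mar 13, 2076 (1726 left).
+365 (one year) → Mar 13, 2077 (1361 left).
+365 (one year) → Mar 13, 2078 (996 left).
+365 (one year) → Mar 13, 2079 (631 left).
+366 (one year; includes Feb 29, 2080) → Mar 13, 2080 (265 left).
Mar has 31 days: +19 → Apr 1, 2080 (246 left).
Apr has 30 days: +30 → May 1, 2080 (216 left).
May has 31 days: +31 → Jun 1, 2080 (185 left).
Jun has 30 days: +30 → Jul 1, 2080 (155 left).
Jul has 31 days: +31 → Aug 1, 2080 (124 left).
Aug has 31 days: +31 → Sep 1, 2080 (93 left).
Sep has 30 days: +30 → Oct 1, 2080 (63 left).
Oct has 31 days: +31 → Nov 1, 2080 (32 left).
Nov has 30 days: +30 → Dec 1, 2080 (2 left).
+2 → Dec 3, 2080.

December 3, 2080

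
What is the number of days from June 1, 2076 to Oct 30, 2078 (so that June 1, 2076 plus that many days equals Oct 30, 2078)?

Jun 1, 2076 → Jun 1, 2077: 365 days.
Jun 1, 2077 → Jun 1, 2078: 365 days.
Jun 1, 2078 → Jul 1, 2078: 30 days (June has 30).
Jul 1, 2078 → Aug 1, 2078: 31 days (July has 31).
Aug 1, 2078 → Sep 1, 2078: 31 days (August has 31).
Sep 1, 2078 → Oct 1, 2078: 30 days (September has 30).
Oct 1, 2078 → Oct 30, 2078: 29 days.
Total: 881 days.

881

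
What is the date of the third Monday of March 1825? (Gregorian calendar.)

March 21, 1825

March 1, 1825 is a Tuesday.
The first Monday is therefore March 7 (6 days later).
The third Monday is 7 + 2×7 = March 21.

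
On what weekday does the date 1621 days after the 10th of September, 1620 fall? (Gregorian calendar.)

First find the weekday of Sep 10, 1620. Doomsday rule: the anchor day for the 1600s is Tuesday. For year 20: 20÷12 = 1 r 8, and 8÷4 = 2, so 1+8+2 = 11.
Tuesday + 11 ≡ Saturday — that's 1620's doomsday.
In September the doomsday date is Sep 5.
Sep 10 is 5 days after Sep 5; 5 mod 7 = 5, so Saturday + 5 = Thursday.
1621 mod 7 = 4, so 1621 days after a Thursday is Thursday + 4 = Monday.

Monday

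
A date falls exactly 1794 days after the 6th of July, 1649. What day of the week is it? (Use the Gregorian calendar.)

First find the weekday of Jul 6, 1649. Doomsday rule: the anchor day for the 1600s is Tuesday. For year 49: 49÷12 = 4 r 1, and 1÷4 = 0, so 4+1+0 = 5.
Tuesday + 5 ≡ Sunday — that's 1649's doomsday.
In July the doomsday date is Jul 11.
Jul 6 is 5 days before Jul 11; 5 mod 7 = 5, so Sunday − 5 = Tuesday.
1794 mod 7 = 2, so 1794 days after a Tuesday is Tuesday + 2 = Thursday.

Thursday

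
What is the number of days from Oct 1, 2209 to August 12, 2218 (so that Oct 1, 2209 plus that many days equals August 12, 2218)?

Oct 1, 2209 → Oct 1, 2210: 365 days.
Oct 1, 2210 → Oct 1, 2211: 365 days.
Oct 1, 2211 → Oct 1, 2212: 366 days (Feb 29, 2212 is in that span).
Oct 1, 2212 → Oct 1, 2213: 365 days.
Oct 1, 2213 → Oct 1, 2214: 365 days.
Oct 1, 2214 → Oct 1, 2215: 365 days.
Oct 1, 2215 → Oct 1, 2216: 366 days (Feb 29, 2216 is in that span).
Oct 1, 2216 → Oct 1, 2217: 365 days.
Oct 1, 2217 → Nov 1, 2217: 31 days (October has 31).
Nov 1, 2217 → Dec 1, 2217: 30 days (November has 30).
Dec 1, 2217 → Jan 1, 2218: 31 days (December has 31).
Jan 1, 2218 → Feb 1, 2218: 31 days (January has 31).
Feb 1, 2218 → Mar 1, 2218: 28 days (February has 28).
Mar 1, 2218 → Apr 1, 2218: 31 days (March has 31).
Apr 1, 2218 → May 1, 2218: 30 days (April has 30).
May 1, 2218 → Jun 1, 2218: 31 days (May has 31).
Jun 1, 2218 → Jul 1, 2218: 30 days (June has 30).
Jul 1, 2218 → Aug 1, 2218: 31 days (July has 31).
Aug 1, 2218 → Aug 12, 2218: 11 days.
Total: 3237 days.

3237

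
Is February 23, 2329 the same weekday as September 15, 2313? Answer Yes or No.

From Sep 15, 2313 to Feb 23, 2329 is 5640 days.
5640 mod 7 = 5, so they are different weekdays.
(Sep 15, 2313 is a Monday; Feb 23, 2329 is a Saturday.)

No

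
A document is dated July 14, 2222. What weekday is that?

Doomsday rule: the anchor day for the 2200s is Friday. For year 22: 22÷12 = 1 r 10, and 10÷4 = 2, so 1+10+2 = 13.
Friday + 13 ≡ Thursday — that's 2222's doomsday.
In July the doomsday date is Jul 11.
Jul 14 is 3 days after Jul 11; 3 mod 7 = 3, so Thursday + 3 = Sunday.

Sunday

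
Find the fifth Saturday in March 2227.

March 31, 2227

March 1, 2227 is a Thursday.
The first Saturday is therefore March 3 (2 days later).
The fifth Saturday is 3 + 4×7 = March 31.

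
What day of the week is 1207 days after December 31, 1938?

Tuesday

First find the weekday of Dec 31, 1938. Doomsday rule: the anchor day for the 1900s is Wednesday. For year 38: 38÷12 = 3 r 2, and 2÷4 = 0, so 3+2+0 = 5.
Wednesday + 5 ≡ Monday — that's 1938's doomsday.
In December the doomsday date is Dec 12.
Dec 31 is 19 days after Dec 12; 19 mod 7 = 5, so Monday + 5 = Saturday.
1207 mod 7 = 3, so 1207 days after a Saturday is Saturday + 3 = Tuesday.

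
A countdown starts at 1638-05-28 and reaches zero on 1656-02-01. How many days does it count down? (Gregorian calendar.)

May 28, 1638 → May 28, 1639: 365 days.
May 28, 1639 → May 28, 1640: 366 days (Feb 29, 1640 is in that span).
May 28, 1640 → May 28, 1641: 365 days.
May 28, 1641 → May 28, 1642: 365 days.
May 28, 1642 → May 28, 1643: 365 days.
May 28, 1643 → May 28, 1644: 366 days (Feb 29, 1644 is in that span).
May 28, 1644 → May 28, 1645: 365 days.
May 28, 1645 → May 28, 1646: 365 days.
May 28, 1646 → May 28, 1647: 365 days.
May 28, 1647 → May 28, 1648: 366 days (Feb 29, 1648 is in that span).
May 28, 1648 → May 28, 1649: 365 days.
May 28, 1649 → May 28, 1650: 365 days.
May 28, 1650 → May 28, 1651: 365 days.
May 28, 1651 → May 28, 1652: 366 days (Feb 29, 1652 is in that span).
May 28, 1652 → May 28, 1653: 365 days.
May 28, 1653 → May 28, 1654: 365 days.
May 28, 1654 → May 28, 1655: 365 days.
May 28, 1655 → Jun 28, 1655: 31 days (May has 31).
Jun 28, 1655 → Jul 28, 1655: 30 days (June has 30).
Jul 28, 1655 → Aug 28, 1655: 31 days (July has 31).
Aug 28, 1655 → Sep 28, 1655: 31 days (August has 31).
Sep 28, 1655 → Oct 28, 1655: 30 days (September has 30).
Oct 28, 1655 → Nov 28, 1655: 31 days (October has 31).
Nov 28, 1655 → Dec 28, 1655: 30 days (November has 30).
Dec 28, 1655 → Jan 28, 1656: 31 days (December has 31).
Jan 28, 1656 → Feb 1, 1656: 4 days.
Total: 6458 days.

6458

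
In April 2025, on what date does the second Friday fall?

April 1, 2025 is a Tuesday.
The first Friday is therefore April 4 (3 days later).
The second Friday is 4 + 1×7 = April 11.

April 11, 2025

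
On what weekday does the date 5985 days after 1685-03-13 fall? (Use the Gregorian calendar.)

Mar 13, 1685 is a Tuesday.
5985 mod 7 = 0, so 5985 days after a Tuesday is Tuesday + 0 = Tuesday.

Tuesday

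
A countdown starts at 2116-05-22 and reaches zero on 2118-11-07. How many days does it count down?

899

May 22, 2116 → May 22, 2117: 365 days.
May 22, 2117 → May 22, 2118: 365 days.
May 22, 2118 → Jun 22, 2118: 31 days (May has 31).
Jun 22, 2118 → Jul 22, 2118: 30 days (June has 30).
Jul 22, 2118 → Aug 22, 2118: 31 days (July has 31).
Aug 22, 2118 → Sep 22, 2118: 31 days (August has 31).
Sep 22, 2118 → Oct 22, 2118: 30 days (September has 30).
Oct 22, 2118 → Nov 7, 2118: 16 days.
Total: 899 days.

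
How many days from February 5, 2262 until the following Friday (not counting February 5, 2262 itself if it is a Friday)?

Feb 5, 2262 is a Wednesday.
From Wednesday to the next Friday is 2 days.

2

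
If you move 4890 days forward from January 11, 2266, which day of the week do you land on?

First find the weekday of Jan 11, 2266. Doomsday rule: the anchor day for the 2200s is Friday. For year 66: 66÷12 = 5 r 6, and 6÷4 = 1, so 5+6+1 = 12.
Friday + 12 ≡ Wednesday — that's 2266's doomsday.
In January the doomsday date is Jan 3 (2266 is not a leap year).
Jan 11 is 8 days after Jan 3; 8 mod 7 = 1, so Wednesday + 1 = Thursday.
4890 mod 7 = 4, so 4890 days after a Thursday is Thursday + 4 = Monday.

Monday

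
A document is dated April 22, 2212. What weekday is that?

Wednesday

Doomsday rule: the anchor day for the 2200s is Friday. For year 12: 12÷12 = 1 r 0, and 0÷4 = 0, so 1+0+0 = 1.
Friday + 1 ≡ Saturday — that's 2212's doomsday.
In April the doomsday date is Apr 4.
Apr 22 is 18 days after Apr 4; 18 mod 7 = 4, so Saturday + 4 = Wednesday.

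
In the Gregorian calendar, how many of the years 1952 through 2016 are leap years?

Multiples of 4 in [1952,2016]: 17.
Of those, multiples of 100: 1 (not leap unless ÷400).
Multiples of 400: 1.
Leap years = 17 − 1 + 1 = 17.

17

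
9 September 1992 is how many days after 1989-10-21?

Oct 21, 1989 → Oct 21, 1990: 365 days.
Oct 21, 1990 → Oct 21, 1991: 365 days.
Oct 21, 1991 → Nov 21, 1991: 31 days (October has 31).
Nov 21, 1991 → Dec 21, 1991: 30 days (November has 30).
Dec 21, 1991 → Jan 21, 1992: 31 days (December has 31).
Jan 21, 1992 → Feb 21, 1992: 31 days (January has 31).
Feb 21, 1992 → Mar 21, 1992: 29 days (February has 29).
Mar 21, 1992 → Apr 21, 1992: 31 days (March has 31).
Apr 21, 1992 → May 21, 1992: 30 days (April has 30).
May 21, 1992 → Jun 21, 1992: 31 days (May has 31).
Jun 21, 1992 → Jul 21, 1992: 30 days (June has 30).
Jul 21, 1992 → Aug 21, 1992: 31 days (July has 31).
Aug 21, 1992 → Sep 9, 1992: 19 days.
Total: 1054 days.

1054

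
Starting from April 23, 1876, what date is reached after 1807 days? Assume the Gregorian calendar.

April 4, 1881

+365 (one year) → Apr 23, 1877 (1442 left).
+365 (one year) → Apr 23, 1878 (1077 left).
+365 (one year) → Apr 23, 1879 (712 left).
+366 (one year; includes Feb 29, 1880) → Apr 23, 1880 (346 left).
Apr has 30 days: +8 → May 1, 1880 (338 left).
May has 31 days: +31 → Jun 1, 1880 (307 left).
Jun has 30 days: +30 → Jul 1, 1880 (277 left).
Jul has 31 days: +31 → Aug 1, 1880 (246 left).
Aug has 31 days: +31 → Sep 1, 1880 (215 left).
Sep has 30 days: +30 → Oct 1, 1880 (185 left).
Oct has 31 days: +31 → Nov 1, 1880 (154 left).
Nov has 30 days: +30 → Dec 1, 1880 (124 left).
Dec has 31 days: +31 → Jan 1, 1881 (93 left).
Jan has 31 days: +31 → Feb 1, 1881 (62 left).
Feb has 28 days: +28 → Mar 1, 1881 (34 left).
Mar has 31 days: +31 → Apr 1, 1881 (3 left).
+3 → Apr 4, 1881.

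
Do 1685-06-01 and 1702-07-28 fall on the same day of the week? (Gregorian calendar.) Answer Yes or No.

Yes

From Jun 1, 1685 to Jul 28, 1702 is 6265 days.
6265 mod 7 = 0, so they are the same weekday.
(Jun 1, 1685 is a Friday; Jul 28, 1702 is a Friday.)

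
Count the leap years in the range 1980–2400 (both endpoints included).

103

Multiples of 4 in [1980,2400]: 106.
Of those, multiples of 100: 5 (not leap unless ÷400).
Multiples of 400: 2.
Leap years = 106 − 5 + 2 = 103.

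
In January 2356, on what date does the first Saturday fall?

January 7, 2356

January 1, 2356 is a Sunday.
The first Saturday is therefore January 7 (6 days later).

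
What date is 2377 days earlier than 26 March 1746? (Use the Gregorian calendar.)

−365 (one year) → Mar 26, 1745 (2012 left).
−365 (one year) → Mar 26, 1744 (1647 left).
−366 (one year; includes Feb 29, 1744) → Mar 26, 1743 (1281 left).
−365 (one year) → Mar 26, 1742 (916 left).
−365 (one year) → Mar 26, 1741 (551 left).
−365 (one year) → Mar 26, 1740 (186 left).
−26 → Feb 29, 1740 (end of Feb, 29 days; 160 left).
−29 → Jan 31, 1740 (end of Jan, 31 days; 131 left).
−31 → Dec 31, 1739 (end of Dec, 31 days; 100 left).
−31 → Nov 30, 1739 (end of Nov, 30 days; 69 left).
−30 → Oct 31, 1739 (end of Oct, 31 days; 39 left).
−31 → Sep 30, 1739 (end of Sep, 30 days; 8 left).
−8 → Sep 22, 1739.

September 22, 1739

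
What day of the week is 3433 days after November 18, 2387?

Saturday

First find the weekday of Nov 18, 2387. Doomsday rule: the anchor day for the 2300s is Wednesday. For year 87: 87÷12 = 7 r 3, and 3÷4 = 0, so 7+3+0 = 10.
Wednesday + 10 ≡ Saturday — that's 2387's doomsday.
In November the doomsday date is Nov 7.
Nov 18 is 11 days after Nov 7; 11 mod 7 = 4, so Saturday + 4 = Wednesday.
3433 mod 7 = 3, so 3433 days after a Wednesday is Wednesday + 3 = Saturday.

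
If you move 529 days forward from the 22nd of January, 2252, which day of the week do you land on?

Jan 22, 2252 is a Thursday.
529 mod 7 = 4, so 529 days after a Thursday is Thursday + 4 = Monday.

Monday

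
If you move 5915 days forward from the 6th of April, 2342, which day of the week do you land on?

First find the weekday of Apr 6, 2342. Doomsday rule: the anchor day for the 2300s is Wednesday. For year 42: 42÷12 = 3 r 6, and 6÷4 = 1, so 3+6+1 = 10.
Wednesday + 10 ≡ Saturday — that's 2342's doomsday.
In April the doomsday date is Apr 4.
Apr 6 is 2 days after Apr 4; 2 mod 7 = 2, so Saturday + 2 = Monday.
5915 mod 7 = 0, so 5915 days after a Monday is Monday + 0 = Monday.

Monday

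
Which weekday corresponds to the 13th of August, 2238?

Monday

Doomsday rule: the anchor day for the 2200s is Friday. For year 38: 38÷12 = 3 r 2, and 2÷4 = 0, so 3+2+0 = 5.
Friday + 5 ≡ Wednesday — that's 2238's doomsday.
In August the doomsday date is Aug 8.
Aug 13 is 5 days after Aug 8; 5 mod 7 = 5, so Wednesday + 5 = Monday.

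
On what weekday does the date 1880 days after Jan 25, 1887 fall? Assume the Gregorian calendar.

Saturday

First find the weekday of Jan 25, 1887. Doomsday rule: the anchor day for the 1800s is Friday. For year 87: 87÷12 = 7 r 3, and 3÷4 = 0, so 7+3+0 = 10.
Friday + 10 ≡ Monday — that's 1887's doomsday.
In January the doomsday date is Jan 3 (1887 is not a leap year).
Jan 25 is 22 days after Jan 3; 22 mod 7 = 1, so Monday + 1 = Tuesday.
1880 mod 7 = 4, so 1880 days after a Tuesday is Tuesday + 4 = Saturday.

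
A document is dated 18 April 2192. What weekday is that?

Doomsday rule: the anchor day for the 2100s is Sunday. For year 92: 92÷12 = 7 r 8, and 8÷4 = 2, so 7+8+2 = 17.
Sunday + 17 ≡ Wednesday — that's 2192's doomsday.
In April the doomsday date is Apr 4.
Apr 18 is 14 days after Apr 4; 14 mod 7 = 0, so Wednesday + 0 = Wednesday.

Wednesday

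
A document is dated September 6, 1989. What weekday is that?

Wednesday

Doomsday rule: the anchor day for the 1900s is Wednesday. For year 89: 89÷12 = 7 r 5, and 5÷4 = 1, so 7+5+1 = 13.
Wednesday + 13 ≡ Tuesday — that's 1989's doomsday.
In September the doomsday date is Sep 5.
Sep 6 is 1 day after Sep 5; 1 mod 7 = 1, so Tuesday + 1 = Wednesday.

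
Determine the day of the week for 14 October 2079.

January 1, 2079 is a Sunday.
Jan 1, 2079 → Feb 1, 2079: 31 days (January has 31).
Feb 1, 2079 → Mar 1, 2079: 28 days (February has 28).
Mar 1, 2079 → Apr 1, 2079: 31 days (March has 31).
Apr 1, 2079 → May 1, 2079: 30 days (April has 30).
May 1, 2079 → Jun 1, 2079: 31 days (May has 31).
Jun 1, 2079 → Jul 1, 2079: 30 days (June has 30).
Jul 1, 2079 → Aug 1, 2079: 31 days (July has 31).
Aug 1, 2079 → Sep 1, 2079: 31 days (August has 31).
Sep 1, 2079 → Oct 1, 2079: 30 days (September has 30).
Oct 1, 2079 → Oct 14, 2079: 13 days.
Total: 286 days.
286 mod 7 = 6, so Sunday + 6 = Saturday.

Saturday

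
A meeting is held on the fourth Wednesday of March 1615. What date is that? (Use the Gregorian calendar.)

March 25, 1615

March 1, 1615 is a Sunday.
The first Wednesday is therefore March 4 (3 days later).
The fourth Wednesday is 4 + 3×7 = March 25.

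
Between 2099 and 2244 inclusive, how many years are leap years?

Multiples of 4 in [2099,2244]: 37.
Of those, multiples of 100: 2 (not leap unless ÷400).
Multiples of 400: 0.
Leap years = 37 − 2 + 0 = 35.

35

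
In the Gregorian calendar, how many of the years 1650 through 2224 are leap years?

139

Multiples of 4 in [1650,2224]: 144.
Of those, multiples of 100: 6 (not leap unless ÷400).
Multiples of 400: 1.
Leap years = 144 − 6 + 1 = 139.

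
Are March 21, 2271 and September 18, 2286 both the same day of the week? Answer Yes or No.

No

From Mar 21, 2271 to Sep 18, 2286 is 5660 days.
5660 mod 7 = 4, so they are different weekdays.
(Mar 21, 2271 is a Tuesday; Sep 18, 2286 is a Saturday.)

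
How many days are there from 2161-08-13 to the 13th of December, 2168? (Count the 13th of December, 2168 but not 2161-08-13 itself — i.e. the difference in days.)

Aug 13, 2161 → Aug 13, 2162: 365 days.
Aug 13, 2162 → Aug 13, 2163: 365 days.
Aug 13, 2163 → Aug 13, 2164: 366 days (Feb 29, 2164 is in that span).
Aug 13, 2164 → Aug 13, 2165: 365 days.
Aug 13, 2165 → Aug 13, 2166: 365 days.
Aug 13, 2166 → Aug 13, 2167: 365 days.
Aug 13, 2167 → Aug 13, 2168: 366 days (Feb 29, 2168 is in that span).
Aug 13, 2168 → Sep 13, 2168: 31 days (August has 31).
Sep 13, 2168 → Oct 13, 2168: 30 days (September has 30).
Oct 13, 2168 → Nov 13, 2168: 31 days (October has 31).
Nov 13, 2168 → Dec 13, 2168: 30 days.
Total: 2679 days.

2679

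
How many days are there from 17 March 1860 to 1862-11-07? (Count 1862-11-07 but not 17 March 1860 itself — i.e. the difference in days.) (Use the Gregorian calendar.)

965

Mar 17, 1860 → Mar 17, 1861: 365 days.
Mar 17, 1861 → Mar 17, 1862: 365 days.
Mar 17, 1862 → Apr 17, 1862: 31 days (March has 31).
Apr 17, 1862 → May 17, 1862: 30 days (April has 30).
May 17, 1862 → Jun 17, 1862: 31 days (May has 31).
Jun 17, 1862 → Jul 17, 1862: 30 days (June has 30).
Jul 17, 1862 → Aug 17, 1862: 31 days (July has 31).
Aug 17, 1862 → Sep 17, 1862: 31 days (August has 31).
Sep 17, 1862 → Oct 17, 1862: 30 days (September has 30).
Oct 17, 1862 → Nov 7, 1862: 21 days.
Total: 965 days.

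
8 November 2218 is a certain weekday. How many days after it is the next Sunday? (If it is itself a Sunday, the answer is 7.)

Nov 8, 2218 is a Sunday.
From Sunday to the next Sunday is 7 days.

7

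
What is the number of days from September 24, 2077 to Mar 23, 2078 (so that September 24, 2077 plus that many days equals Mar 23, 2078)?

180

Sep 24, 2077 → Oct 24, 2077: 30 days (September has 30).
Oct 24, 2077 → Nov 24, 2077: 31 days (October has 31).
Nov 24, 2077 → Dec 24, 2077: 30 days (November has 30).
Dec 24, 2077 → Jan 24, 2078: 31 days (December has 31).
Jan 24, 2078 → Feb 24, 2078: 31 days (January has 31).
Feb 24, 2078 → Mar 23, 2078: 27 days.
Total: 180 days.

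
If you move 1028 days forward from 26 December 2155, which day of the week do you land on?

First find the weekday of Dec 26, 2155. Doomsday rule: the anchor day for the 2100s is Sunday. For year 55: 55÷12 = 4 r 7, and 7÷4 = 1, so 4+7+1 = 12.
Sunday + 12 ≡ Friday — that's 2155's doomsday.
In December the doomsday date is Dec 12.
Dec 26 is 14 days after Dec 12; 14 mod 7 = 0, so Friday + 0 = Friday.
1028 mod 7 = 6, so 1028 days after a Friday is Friday + 6 = Thursday.

Thursday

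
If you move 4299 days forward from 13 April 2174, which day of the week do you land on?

First find the weekday of Apr 13, 2174. Doomsday rule: the anchor day for the 2100s is Sunday. For year 74: 74÷12 = 6 r 2, and 2÷4 = 0, so 6+2+0 = 8.
Sunday + 8 ≡ Monday — that's 2174's doomsday.
In April the doomsday date is Apr 4.
Apr 13 is 9 days after Apr 4; 9 mod 7 = 2, so Monday + 2 = Wednesday.
4299 mod 7 = 1, so 4299 days after a Wednesday is Wednesday + 1 = Thursday.

Thursday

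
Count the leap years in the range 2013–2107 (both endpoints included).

Multiples of 4 in [2013,2107]: 23.
Of those, multiples of 100: 1 (not leap unless ÷400).
Multiples of 400: 0.
Leap years = 23 − 1 + 0 = 22.

22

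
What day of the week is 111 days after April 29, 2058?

Apr 29, 2058 is a Monday.
111 mod 7 = 6, so 111 days after a Monday is Monday + 6 = Sunday.

Sunday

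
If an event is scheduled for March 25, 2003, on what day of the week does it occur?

Tuesday

January 1, 2003 is a Wednesday.
Jan 1, 2003 → Feb 1, 2003: 31 days (January has 31).
Feb 1, 2003 → Mar 1, 2003: 28 days (February has 28).
Mar 1, 2003 → Mar 25, 2003: 24 days.
Total: 83 days.
83 mod 7 = 6, so Wednesday + 6 = Tuesday.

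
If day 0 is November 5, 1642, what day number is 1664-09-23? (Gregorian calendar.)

7993

Nov 5, 1642 → Nov 5, 1643: 365 days.
Nov 5, 1643 → Nov 5, 1644: 366 days (Feb 29, 1644 is in that span).
Nov 5, 1644 → Nov 5, 1645: 365 days.
Nov 5, 1645 → Nov 5, 1646: 365 days.
Nov 5, 1646 → Nov 5, 1647: 365 days.
Nov 5, 1647 → Nov 5, 1648: 366 days (Feb 29, 1648 is in that span).
Nov 5, 1648 → Nov 5, 1649: 365 days.
Nov 5, 1649 → Nov 5, 1650: 365 days.
Nov 5, 1650 → Nov 5, 1651: 365 days.
Nov 5, 1651 → Nov 5, 1652: 366 days (Feb 29, 1652 is in that span).
Nov 5, 1652 → Nov 5, 1653: 365 days.
Nov 5, 1653 → Nov 5, 1654: 365 days.
Nov 5, 1654 → Nov 5, 1655: 365 days.
Nov 5, 1655 → Nov 5, 1656: 366 days (Feb 29, 1656 is in that span).
Nov 5, 1656 → Nov 5, 1657: 365 days.
Nov 5, 1657 → Nov 5, 1658: 365 days.
Nov 5, 1658 → Nov 5, 1659: 365 days.
Nov 5, 1659 → Nov 5, 1660: 366 days (Feb 29, 1660 is in that span).
Nov 5, 1660 → Nov 5, 1661: 365 days.
Nov 5, 1661 → Nov 5, 1662: 365 days.
Nov 5, 1662 → Nov 5, 1663: 365 days.
Nov 5, 1663 → Dec 5, 1663: 30 days (November has 30).
Dec 5, 1663 → Jan 5, 1664: 31 days (December has 31).
Jan 5, 1664 → Feb 5, 1664: 31 days (January has 31).
Feb 5, 1664 → Mar 5, 1664: 29 days (February has 29).
Mar 5, 1664 → Apr 5, 1664: 31 days (March has 31).
Apr 5, 1664 → May 5, 1664: 30 days (April has 30).
May 5, 1664 → Jun 5, 1664: 31 days (May has 31).
Jun 5, 1664 → Jul 5, 1664: 30 days (June has 30).
Jul 5, 1664 → Aug 5, 1664: 31 days (July has 31).
Aug 5, 1664 → Sep 5, 1664: 31 days (August has 31).
Sep 5, 1664 → Sep 23, 1664: 18 days.
Total: 7993 days.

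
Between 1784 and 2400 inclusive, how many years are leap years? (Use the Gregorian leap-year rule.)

150

Multiples of 4 in [1784,2400]: 155.
Of those, multiples of 100: 7 (not leap unless ÷400).
Multiples of 400: 2.
Leap years = 155 − 7 + 2 = 150.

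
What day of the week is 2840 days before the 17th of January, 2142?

First find the weekday of Jan 17, 2142. Doomsday rule: the anchor day for the 2100s is Sunday. For year 42: 42÷12 = 3 r 6, and 6÷4 = 1, so 3+6+1 = 10.
Sunday + 10 ≡ Wednesday — that's 2142's doomsday.
In January the doomsday date is Jan 3 (2142 is not a leap year).
Jan 17 is 14 days after Jan 3; 14 mod 7 = 0, so Wednesday + 0 = Wednesday.
2840 mod 7 = 5, so 2840 days before a Wednesday is Wednesday − 5 = Friday.

Friday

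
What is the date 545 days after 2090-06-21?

December 18, 2091

+365 (one year) → Jun 21, 2091 (180 left).
Jun has 30 days: +10 → Jul 1, 2091 (170 left).
Jul has 31 days: +31 → Aug 1, 2091 (139 left).
Aug has 31 days: +31 → Sep 1, 2091 (108 left).
Sep has 30 days: +30 → Oct 1, 2091 (78 left).
Oct has 31 days: +31 → Nov 1, 2091 (47 left).
Nov has 30 days: +30 → Dec 1, 2091 (17 left).
+17 → Dec 18, 2091.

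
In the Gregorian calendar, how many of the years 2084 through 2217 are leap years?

32

Multiples of 4 in [2084,2217]: 34.
Of those, multiples of 100: 2 (not leap unless ÷400).
Multiples of 400: 0.
Leap years = 34 − 2 + 0 = 32.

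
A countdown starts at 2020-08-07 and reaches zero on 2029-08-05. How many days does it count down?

Aug 7, 2020 → Aug 7, 2021: 365 days.
Aug 7, 2021 → Aug 7, 2022: 365 days.
Aug 7, 2022 → Aug 7, 2023: 365 days.
Aug 7, 2023 → Aug 7, 2024: 366 days (Feb 29, 2024 is in that span).
Aug 7, 2024 → Aug 7, 2025: 365 days.
Aug 7, 2025 → Aug 7, 2026: 365 days.
Aug 7, 2026 → Aug 7, 2027: 365 days.
Aug 7, 2027 → Aug 7, 2028: 366 days (Feb 29, 2028 is in that span).
Aug 7, 2028 → Sep 7, 2028: 31 days (August has 31).
Sep 7, 2028 → Oct 7, 2028: 30 days (September has 30).
Oct 7, 2028 → Nov 7, 2028: 31 days (October has 31).
Nov 7, 2028 → Dec 7, 2028: 30 days (November has 30).
Dec 7, 2028 → Jan 7, 2029: 31 days (December has 31).
Jan 7, 2029 → Feb 7, 2029: 31 days (January has 31).
Feb 7, 2029 → Mar 7, 2029: 28 days (February has 28).
Mar 7, 2029 → Apr 7, 2029: 31 days (March has 31).
Apr 7, 2029 → May 7, 2029: 30 days (April has 30).
May 7, 2029 → Jun 7, 2029: 31 days (May has 31).
Jun 7, 2029 → Jul 7, 2029: 30 days (June has 30).
Jul 7, 2029 → Aug 5, 2029: 29 days.
Total: 3285 days.

3285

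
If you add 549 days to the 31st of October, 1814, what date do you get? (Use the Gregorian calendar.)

+365 (one year) → Oct 31, 1815 (184 left).
Oct has 31 days: +1 → Nov 1, 1815 (183 left).
Nov has 30 days: +30 → Dec 1, 1815 (153 left).
Dec has 31 days: +31 → Jan 1, 1816 (122 left).
Jan has 31 days: +31 → Feb 1, 1816 (91 left).
Feb has 29 days: +29 → Mar 1, 1816 (62 left).
Mar has 31 days: +31 → Apr 1, 1816 (31 left).
Apr has 30 days: +30 → May 1, 1816 (1 left).
+1 → May 2, 1816.

May 2, 1816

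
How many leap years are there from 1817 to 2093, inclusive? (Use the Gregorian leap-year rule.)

68

Multiples of 4 in [1817,2093]: 69.
Of those, multiples of 100: 2 (not leap unless ÷400).
Multiples of 400: 1.
Leap years = 69 − 2 + 1 = 68.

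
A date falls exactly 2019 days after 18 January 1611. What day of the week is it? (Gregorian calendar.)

First find the weekday of Jan 18, 1611. Doomsday rule: the anchor day for the 1600s is Tuesday. For year 11: 11÷12 = 0 r 11, and 11÷4 = 2, so 0+11+2 = 13.
Tuesday + 13 ≡ Monday — that's 1611's doomsday.
In January the doomsday date is Jan 3 (1611 is not a leap year).
Jan 18 is 15 days after Jan 3; 15 mod 7 = 1, so Monday + 1 = Tuesday.
2019 mod 7 = 3, so 2019 days after a Tuesday is Tuesday + 3 = Friday.

Friday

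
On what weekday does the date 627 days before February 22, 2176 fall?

First find the weekday of Feb 22, 2176. Doomsday rule: the anchor day for the 2100s is Sunday. For year 76: 76÷12 = 6 r 4, and 4÷4 = 1, so 6+4+1 = 11.
Sunday + 11 ≡ Thursday — that's 2176's doomsday.
In February the doomsday date is Feb 29 (2176 is a leap year (divisible by 4)).
Feb 22 is 7 days before Feb 29; 7 mod 7 = 0, so Thursday − 0 = Thursday.
627 mod 7 = 4, so 627 days before a Thursday is Thursday − 4 = Sunday.

Sunday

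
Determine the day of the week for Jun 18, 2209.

Sunday

Doomsday rule: the anchor day for the 2200s is Friday. For year 09: 9÷12 = 0 r 9, and 9÷4 = 2, so 0+9+2 = 11.
Friday + 11 ≡ Tuesday — that's 2209's doomsday.
In June the doomsday date is Jun 6.
Jun 18 is 12 days after Jun 6; 12 mod 7 = 5, so Tuesday + 5 = Sunday.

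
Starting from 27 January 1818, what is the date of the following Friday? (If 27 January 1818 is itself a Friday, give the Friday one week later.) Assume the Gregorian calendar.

January 30, 1818

Jan 27, 1818 is a Tuesday.
From Tuesday to the next Friday is 3 days.
Jan 27, 1818 + 3 = Jan 30, 1818.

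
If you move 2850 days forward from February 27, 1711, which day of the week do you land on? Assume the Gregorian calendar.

Saturday

Feb 27, 1711 is a Friday.
2850 mod 7 = 1, so 2850 days after a Friday is Friday + 1 = Saturday.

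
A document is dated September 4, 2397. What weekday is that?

Doomsday rule: the anchor day for the 2300s is Wednesday. For year 97: 97÷12 = 8 r 1, and 1÷4 = 0, so 8+1+0 = 9.
Wednesday + 9 ≡ Friday — that's 2397's doomsday.
In September the doomsday date is Sep 5.
Sep 4 is 1 day before Sep 5; 1 mod 7 = 1, so Friday − 1 = Thursday.

Thursday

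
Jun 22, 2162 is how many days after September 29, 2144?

6475

Sep 29, 2144 → Sep 29, 2145: 365 days.
Sep 29, 2145 → Sep 29, 2146: 365 days.
Sep 29, 2146 → Sep 29, 2147: 365 days.
Sep 29, 2147 → Sep 29, 2148: 366 days (Feb 29, 2148 is in that span).
Sep 29, 2148 → Sep 29, 2149: 365 days.
Sep 29, 2149 → Sep 29, 2150: 365 days.
Sep 29, 2150 → Sep 29, 2151: 365 days.
Sep 29, 2151 → Sep 29, 2152: 366 days (Feb 29, 2152 is in that span).
Sep 29, 2152 → Sep 29, 2153: 365 days.
Sep 29, 2153 → Sep 29, 2154: 365 days.
Sep 29, 2154 → Sep 29, 2155: 365 days.
Sep 29, 2155 → Sep 29, 2156: 366 days (Feb 29, 2156 is in that span).
Sep 29, 2156 → Sep 29, 2157: 365 days.
Sep 29, 2157 → Sep 29, 2158: 365 days.
Sep 29, 2158 → Sep 29, 2159: 365 days.
Sep 29, 2159 → Sep 29, 2160: 366 days (Feb 29, 2160 is in that span).
Sep 29, 2160 → Sep 29, 2161: 365 days.
Sep 29, 2161 → Oct 29, 2161: 30 days (September has 30).
Oct 29, 2161 → Nov 29, 2161: 31 days (October has 31).
Nov 29, 2161 → Dec 29, 2161: 30 days (November has 30).
Dec 29, 2161 → Jan 29, 2162: 31 days (December has 31).
Jan 29, 2162 → Feb 28, 2162: 30 days (January has 31).
Feb 28, 2162 → Mar 28, 2162: 28 days (February has 28).
Mar 28, 2162 → Apr 28, 2162: 31 days (March has 31).
Apr 28, 2162 → May 28, 2162: 30 days (April has 30).
May 28, 2162 → Jun 22, 2162: 25 days.
Total: 6475 days.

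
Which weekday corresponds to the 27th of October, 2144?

Doomsday rule: the anchor day for the 2100s is Sunday. For year 44: 44÷12 = 3 r 8, and 8÷4 = 2, so 3+8+2 = 13.
Sunday + 13 ≡ Saturday — that's 2144's doomsday.
In October the doomsday date is Oct 10.
Oct 27 is 17 days after Oct 10; 17 mod 7 = 3, so Saturday + 3 = Tuesday.

Tuesday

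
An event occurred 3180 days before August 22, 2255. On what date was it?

−365 (one year) → Aug 22, 2254 (2815 left).
−365 (one year) → Aug 22, 2253 (2450 left).
−365 (one year) → Aug 22, 2252 (2085 left).
−366 (one year; includes Feb 29, 2252) → Aug 22, 2251 (1719 left).
−365 (one year) → Aug 22, 2250 (1354 left).
−365 (one year) → Aug 22, 2249 (989 left).
−365 (one year) → Aug 22, 2248 (624 left).
−366 (one year; includes Feb 29, 2248) → Aug 22, 2247 (258 left).
−22 → Jul 31, 2247 (end of Jul, 31 days; 236 left).
−31 → Jun 30, 2247 (end of Jun, 30 days; 205 left).
−30 → May 31, 2247 (end of May, 31 days; 175 left).
−31 → Apr 30, 2247 (end of Apr, 30 days; 144 left).
−30 → Mar 31, 2247 (end of Mar, 31 days; 114 left).
−31 → Feb 28, 2247 (end of Feb, 28 days; 83 left).
−28 → Jan 31, 2247 (end of Jan, 31 days; 55 left).
−31 → Dec 31, 2246 (end of Dec, 31 days; 24 left).
−24 → Dec 7, 2246.

December 7, 2246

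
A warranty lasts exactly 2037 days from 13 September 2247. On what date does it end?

+366 (one year; includes Feb 29, 2248) → Sep 13, 2248 (1671 left).
+365 (one year) → Sep 13, 2249 (1306 left).
+365 (one year) → Sep 13, 2250 (941 left).
+365 (one year) → Sep 13, 2251 (576 left).
+366 (one year; includes Feb 29, 2252) → Sep 13, 2252 (210 left).
Sep has 30 days: +18 → Oct 1, 2252 (192 left).
Oct has 31 days: +31 → Nov 1, 2252 (161 left).
Nov has 30 days: +30 → Dec 1, 2252 (131 left).
Dec has 31 days: +31 → Jan 1, 2253 (100 left).
Jan has 31 days: +31 → Feb 1, 2253 (69 left).
Feb has 28 days: +28 → Mar 1, 2253 (41 left).
Mar has 31 days: +31 → Apr 1, 2253 (10 left).
+10 → Apr 11, 2253.

April 11, 2253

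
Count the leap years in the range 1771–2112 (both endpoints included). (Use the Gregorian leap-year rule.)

83

Multiples of 4 in [1771,2112]: 86.
Of those, multiples of 100: 4 (not leap unless ÷400).
Multiples of 400: 1.
Leap years = 86 − 4 + 1 = 83.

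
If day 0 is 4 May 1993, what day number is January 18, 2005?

May 4, 1993 → May 4, 1994: 365 days.
May 4, 1994 → May 4, 1995: 365 days.
May 4, 1995 → May 4, 1996: 366 days (Feb 29, 1996 is in that span).
May 4, 1996 → May 4, 1997: 365 days.
May 4, 1997 → May 4, 1998: 365 days.
May 4, 1998 → May 4, 1999: 365 days.
May 4, 1999 → May 4, 2000: 366 days (Feb 29, 2000 is in that span).
May 4, 2000 → May 4, 2001: 365 days.
May 4, 2001 → May 4, 2002: 365 days.
May 4, 2002 → May 4, 2003: 365 days.
May 4, 2003 → May 4, 2004: 366 days (Feb 29, 2004 is in that span).
May 4, 2004 → Jun 4, 2004: 31 days (May has 31).
Jun 4, 2004 → Jul 4, 2004: 30 days (June has 30).
Jul 4, 2004 → Aug 4, 2004: 31 days (July has 31).
Aug 4, 2004 → Sep 4, 2004: 31 days (August has 31).
Sep 4, 2004 → Oct 4, 2004: 30 days (September has 30).
Oct 4, 2004 → Nov 4, 2004: 31 days (October has 31).
Nov 4, 2004 → Dec 4, 2004: 30 days (November has 30).
Dec 4, 2004 → Jan 4, 2005: 31 days (December has 31).
Jan 4, 2005 → Jan 18, 2005: 14 days.
Total: 4277 days.

4277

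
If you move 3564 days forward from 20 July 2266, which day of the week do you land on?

First find the weekday of Jul 20, 2266. Doomsday rule: the anchor day for the 2200s is Friday. For year 66: 66÷12 = 5 r 6, and 6÷4 = 1, so 5+6+1 = 12.
Friday + 12 ≡ Wednesday — that's 2266's doomsday.
In July the doomsday date is Jul 11.
Jul 20 is 9 days after Jul 11; 9 mod 7 = 2, so Wednesday + 2 = Friday.
3564 mod 7 = 1, so 3564 days after a Friday is Friday + 1 = Saturday.

Saturday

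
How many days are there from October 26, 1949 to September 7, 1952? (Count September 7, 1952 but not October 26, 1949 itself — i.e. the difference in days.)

1047

Oct 26, 1949 → Oct 26, 1950: 365 days.
Oct 26, 1950 → Oct 26, 1951: 365 days.
Oct 26, 1951 → Nov 26, 1951: 31 days (October has 31).
Nov 26, 1951 → Dec 26, 1951: 30 days (November has 30).
Dec 26, 1951 → Jan 26, 1952: 31 days (December has 31).
Jan 26, 1952 → Feb 26, 1952: 31 days (January has 31).
Feb 26, 1952 → Mar 26, 1952: 29 days (February has 29).
Mar 26, 1952 → Apr 26, 1952: 31 days (March has 31).
Apr 26, 1952 → May 26, 1952: 30 days (April has 30).
May 26, 1952 → Jun 26, 1952: 31 days (May has 31).
Jun 26, 1952 → Jul 26, 1952: 30 days (June has 30).
Jul 26, 1952 → Aug 26, 1952: 31 days (July has 31).
Aug 26, 1952 → Sep 7, 1952: 12 days.
Total: 1047 days.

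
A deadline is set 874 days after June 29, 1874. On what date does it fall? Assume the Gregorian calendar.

+365 (one year) → Jun 29, 1875 (509 left).
+366 (one year; includes Feb 29, 1876) → Jun 29, 1876 (143 left).
Jun has 30 days: +2 → Jul 1, 1876 (141 left).
Jul has 31 days: +31 → Aug 1, 1876 (110 left).
Aug has 31 days: +31 → Sep 1, 1876 (79 left).
Sep has 30 days: +30 → Oct 1, 1876 (49 left).
Oct has 31 days: +31 → Nov 1, 1876 (18 left).
+18 → Nov 19, 1876.

November 19, 1876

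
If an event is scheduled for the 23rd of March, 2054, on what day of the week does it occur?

Monday

Doomsday rule: the anchor day for the 2000s is Tuesday. For year 54: 54÷12 = 4 r 6, and 6÷4 = 1, so 4+6+1 = 11.
Tuesday + 11 ≡ Saturday — that's 2054's doomsday.
In March the doomsday date is Mar 14.
Mar 23 is 9 days after Mar 14; 9 mod 7 = 2, so Saturday + 2 = Monday.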